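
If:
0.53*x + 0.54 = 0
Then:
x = -1.02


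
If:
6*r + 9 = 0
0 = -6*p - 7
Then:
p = -7/6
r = -3/2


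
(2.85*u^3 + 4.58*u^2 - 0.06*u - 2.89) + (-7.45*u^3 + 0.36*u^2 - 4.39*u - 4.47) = -4.6*u^3 + 4.94*u^2 - 4.45*u - 7.36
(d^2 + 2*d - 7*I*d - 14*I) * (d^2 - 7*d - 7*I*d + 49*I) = d^4 - 5*d^3 - 14*I*d^3 - 63*d^2 + 70*I*d^2 + 245*d + 196*I*d + 686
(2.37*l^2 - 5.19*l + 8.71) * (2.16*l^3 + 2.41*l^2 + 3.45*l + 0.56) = 5.1192*l^5 - 5.4987*l^4 + 14.4822*l^3 + 4.4128*l^2 + 27.1431*l + 4.8776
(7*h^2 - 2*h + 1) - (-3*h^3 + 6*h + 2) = 3*h^3 + 7*h^2 - 8*h - 1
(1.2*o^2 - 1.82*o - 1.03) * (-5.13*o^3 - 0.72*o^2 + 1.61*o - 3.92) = -6.156*o^5 + 8.4726*o^4 + 8.5263*o^3 - 6.8926*o^2 + 5.4761*o + 4.0376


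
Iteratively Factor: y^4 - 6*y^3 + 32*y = (y - 4)*(y^3 - 2*y^2 - 8*y) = (y - 4)*(y + 2)*(y^2 - 4*y) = y*(y - 4)*(y + 2)*(y - 4)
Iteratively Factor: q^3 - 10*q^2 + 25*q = (q)*(q^2 - 10*q + 25) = q*(q - 5)*(q - 5)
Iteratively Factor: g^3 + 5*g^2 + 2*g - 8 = (g + 4)*(g^2 + g - 2) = (g + 2)*(g + 4)*(g - 1)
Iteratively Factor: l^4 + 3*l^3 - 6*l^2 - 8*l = (l + 1)*(l^3 + 2*l^2 - 8*l) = l*(l + 1)*(l^2 + 2*l - 8) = l*(l - 2)*(l + 1)*(l + 4)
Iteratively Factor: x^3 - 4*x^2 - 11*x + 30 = (x - 2)*(x^2 - 2*x - 15) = (x - 2)*(x + 3)*(x - 5)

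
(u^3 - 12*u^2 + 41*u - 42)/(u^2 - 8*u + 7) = (u^2 - 5*u + 6)/(u - 1)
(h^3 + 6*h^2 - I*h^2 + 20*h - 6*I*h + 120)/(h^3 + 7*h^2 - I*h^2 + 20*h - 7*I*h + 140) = (h + 6)/(h + 7)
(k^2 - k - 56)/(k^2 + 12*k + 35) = (k - 8)/(k + 5)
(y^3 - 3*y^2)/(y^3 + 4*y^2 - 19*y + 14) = y^2*(y - 3)/(y^3 + 4*y^2 - 19*y + 14)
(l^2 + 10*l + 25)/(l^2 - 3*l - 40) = (l + 5)/(l - 8)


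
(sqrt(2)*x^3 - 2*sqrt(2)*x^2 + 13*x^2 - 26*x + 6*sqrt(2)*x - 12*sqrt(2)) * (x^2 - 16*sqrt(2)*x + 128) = sqrt(2)*x^5 - 19*x^4 - 2*sqrt(2)*x^4 - 74*sqrt(2)*x^3 + 38*x^3 + 148*sqrt(2)*x^2 + 1472*x^2 - 2944*x + 768*sqrt(2)*x - 1536*sqrt(2)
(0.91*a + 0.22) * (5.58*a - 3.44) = 5.0778*a^2 - 1.9028*a - 0.7568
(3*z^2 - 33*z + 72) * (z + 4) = 3*z^3 - 21*z^2 - 60*z + 288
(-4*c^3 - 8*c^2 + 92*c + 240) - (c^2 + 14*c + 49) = -4*c^3 - 9*c^2 + 78*c + 191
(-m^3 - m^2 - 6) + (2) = -m^3 - m^2 - 4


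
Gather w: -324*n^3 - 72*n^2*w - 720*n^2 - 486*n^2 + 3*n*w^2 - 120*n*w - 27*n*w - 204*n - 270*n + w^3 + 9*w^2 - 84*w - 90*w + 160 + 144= -324*n^3 - 1206*n^2 - 474*n + w^3 + w^2*(3*n + 9) + w*(-72*n^2 - 147*n - 174) + 304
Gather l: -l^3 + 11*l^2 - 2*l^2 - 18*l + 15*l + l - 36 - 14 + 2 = -l^3 + 9*l^2 - 2*l - 48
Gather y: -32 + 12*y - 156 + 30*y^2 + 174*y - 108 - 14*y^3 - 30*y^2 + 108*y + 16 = -14*y^3 + 294*y - 280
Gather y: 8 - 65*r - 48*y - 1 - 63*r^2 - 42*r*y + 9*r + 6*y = -63*r^2 - 56*r + y*(-42*r - 42) + 7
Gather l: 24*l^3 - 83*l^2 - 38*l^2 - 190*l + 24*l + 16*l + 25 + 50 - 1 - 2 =24*l^3 - 121*l^2 - 150*l + 72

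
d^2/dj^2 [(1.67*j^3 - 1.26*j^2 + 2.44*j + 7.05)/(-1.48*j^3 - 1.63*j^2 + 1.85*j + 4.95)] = (13.577224*j^6 - 59.502216*j^5 - 346.739136*j^4 - 199.996072*j^3 - 241.83504*j^2 - 545.97204*j - 55.5882)/(3.241792*j^9 + 10.711056*j^8 - 0.360084000000002*j^7 - 54.974333*j^6 - 71.198175*j^5 + 58.59966*j^4 + 192.019825*j^3 + 68.9931*j^2 - 135.988875*j - 121.287375)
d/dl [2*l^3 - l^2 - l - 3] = 6*l^2 - 2*l - 1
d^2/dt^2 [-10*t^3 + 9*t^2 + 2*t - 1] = 18 - 60*t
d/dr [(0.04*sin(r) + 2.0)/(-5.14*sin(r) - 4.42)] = 10.1032*cos(r)/(5.14*sin(r) + 4.42)^2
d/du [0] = 0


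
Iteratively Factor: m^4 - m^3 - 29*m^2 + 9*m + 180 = (m - 5)*(m^3 + 4*m^2 - 9*m - 36) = (m - 5)*(m + 3)*(m^2 + m - 12) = (m - 5)*(m - 3)*(m + 3)*(m + 4)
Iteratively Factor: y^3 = (y)*(y^2) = y^2*(y)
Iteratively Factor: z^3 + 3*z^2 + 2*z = (z + 2)*(z^2 + z) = z*(z + 2)*(z + 1)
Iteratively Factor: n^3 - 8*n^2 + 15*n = (n - 3)*(n^2 - 5*n) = n*(n - 3)*(n - 5)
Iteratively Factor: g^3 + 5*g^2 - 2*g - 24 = (g + 4)*(g^2 + g - 6) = (g - 2)*(g + 4)*(g + 3)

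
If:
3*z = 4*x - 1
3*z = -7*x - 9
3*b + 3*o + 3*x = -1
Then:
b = 13/33 - o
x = -8/11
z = -43/33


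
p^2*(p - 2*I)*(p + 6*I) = p^4 + 4*I*p^3 + 12*p^2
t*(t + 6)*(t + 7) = t^3 + 13*t^2 + 42*t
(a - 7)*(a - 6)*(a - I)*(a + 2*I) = a^4 - 13*a^3 + I*a^3 + 44*a^2 - 13*I*a^2 - 26*a + 42*I*a + 84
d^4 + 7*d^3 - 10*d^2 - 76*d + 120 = (d - 2)^2*(d + 5)*(d + 6)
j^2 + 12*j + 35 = (j + 5)*(j + 7)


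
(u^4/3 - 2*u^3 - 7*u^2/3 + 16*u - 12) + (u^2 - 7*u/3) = u^4/3 - 2*u^3 - 4*u^2/3 + 41*u/3 - 12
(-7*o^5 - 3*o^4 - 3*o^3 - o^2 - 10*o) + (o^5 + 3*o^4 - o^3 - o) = -6*o^5 - 4*o^3 - o^2 - 11*o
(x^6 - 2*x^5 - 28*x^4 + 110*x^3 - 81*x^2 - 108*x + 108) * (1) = x^6 - 2*x^5 - 28*x^4 + 110*x^3 - 81*x^2 - 108*x + 108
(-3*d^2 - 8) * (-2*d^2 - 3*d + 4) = 6*d^4 + 9*d^3 + 4*d^2 + 24*d - 32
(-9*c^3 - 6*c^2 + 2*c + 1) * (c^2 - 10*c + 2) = -9*c^5 + 84*c^4 + 44*c^3 - 31*c^2 - 6*c + 2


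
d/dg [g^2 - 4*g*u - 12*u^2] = 2*g - 4*u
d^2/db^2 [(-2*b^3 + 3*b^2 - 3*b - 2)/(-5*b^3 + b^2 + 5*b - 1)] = 2*(-65*b^6 + 375*b^5 - 30*b^4 + 170*b^3 - 273*b^2 + 15*b + 64)/(125*b^9 - 75*b^8 - 360*b^7 + 224*b^6 + 330*b^5 - 222*b^4 - 80*b^3 + 72*b^2 - 15*b + 1)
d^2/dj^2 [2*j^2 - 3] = 4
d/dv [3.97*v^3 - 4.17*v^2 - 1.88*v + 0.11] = 11.91*v^2 - 8.34*v - 1.88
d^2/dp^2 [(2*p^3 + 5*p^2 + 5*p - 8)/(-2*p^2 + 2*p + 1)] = 2*(-52*p^3 + 54*p^2 - 132*p + 53)/(8*p^6 - 24*p^5 + 12*p^4 + 16*p^3 - 6*p^2 - 6*p - 1)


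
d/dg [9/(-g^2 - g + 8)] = 9*(2*g + 1)/(g^2 + g - 8)^2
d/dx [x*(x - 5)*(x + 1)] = 3*x^2 - 8*x - 5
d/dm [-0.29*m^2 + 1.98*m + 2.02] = 1.98 - 0.58*m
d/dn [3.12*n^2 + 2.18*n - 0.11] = 6.24*n + 2.18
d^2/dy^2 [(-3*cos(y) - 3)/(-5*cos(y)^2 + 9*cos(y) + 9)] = (435*(1 - cos(y)^2)^2 + 75*cos(y)^5 + 255*cos(y)^3 + 960*cos(y)^2 - 705)/(-5*cos(y)^2 + 9*cos(y) + 9)^3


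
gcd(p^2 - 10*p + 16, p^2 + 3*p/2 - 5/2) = 1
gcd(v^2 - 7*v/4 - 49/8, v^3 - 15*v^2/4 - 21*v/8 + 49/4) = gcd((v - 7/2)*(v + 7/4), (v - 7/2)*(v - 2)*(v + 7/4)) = v^2 - 7*v/4 - 49/8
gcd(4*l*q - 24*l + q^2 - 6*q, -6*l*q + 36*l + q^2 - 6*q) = q - 6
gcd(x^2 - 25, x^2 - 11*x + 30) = x - 5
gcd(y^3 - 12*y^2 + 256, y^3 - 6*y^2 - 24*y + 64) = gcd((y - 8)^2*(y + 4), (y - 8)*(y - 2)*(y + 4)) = y^2 - 4*y - 32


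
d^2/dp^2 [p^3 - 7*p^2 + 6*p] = 6*p - 14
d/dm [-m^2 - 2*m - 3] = -2*m - 2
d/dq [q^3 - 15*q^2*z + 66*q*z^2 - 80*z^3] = 3*q^2 - 30*q*z + 66*z^2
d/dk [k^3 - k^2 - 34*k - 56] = 3*k^2 - 2*k - 34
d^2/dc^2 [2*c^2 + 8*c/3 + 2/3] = 4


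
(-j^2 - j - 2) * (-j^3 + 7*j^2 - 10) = j^5 - 6*j^4 - 5*j^3 - 4*j^2 + 10*j + 20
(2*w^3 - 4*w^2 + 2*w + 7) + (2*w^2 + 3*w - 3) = 2*w^3 - 2*w^2 + 5*w + 4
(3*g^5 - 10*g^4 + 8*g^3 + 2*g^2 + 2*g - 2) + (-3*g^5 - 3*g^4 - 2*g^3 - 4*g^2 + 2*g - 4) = -13*g^4 + 6*g^3 - 2*g^2 + 4*g - 6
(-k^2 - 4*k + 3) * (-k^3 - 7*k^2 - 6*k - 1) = k^5 + 11*k^4 + 31*k^3 + 4*k^2 - 14*k - 3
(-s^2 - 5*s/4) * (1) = -s^2 - 5*s/4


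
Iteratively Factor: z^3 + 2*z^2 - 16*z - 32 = (z - 4)*(z^2 + 6*z + 8) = (z - 4)*(z + 2)*(z + 4)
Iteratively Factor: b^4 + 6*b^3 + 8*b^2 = (b + 2)*(b^3 + 4*b^2) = b*(b + 2)*(b^2 + 4*b) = b^2*(b + 2)*(b + 4)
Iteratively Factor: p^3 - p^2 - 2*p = (p)*(p^2 - p - 2) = p*(p + 1)*(p - 2)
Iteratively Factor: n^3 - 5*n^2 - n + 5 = (n - 5)*(n^2 - 1) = (n - 5)*(n + 1)*(n - 1)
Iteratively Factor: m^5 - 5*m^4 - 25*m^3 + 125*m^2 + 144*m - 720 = (m - 4)*(m^4 - m^3 - 29*m^2 + 9*m + 180) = (m - 4)*(m + 3)*(m^3 - 4*m^2 - 17*m + 60) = (m - 5)*(m - 4)*(m + 3)*(m^2 + m - 12) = (m - 5)*(m - 4)*(m + 3)*(m + 4)*(m - 3)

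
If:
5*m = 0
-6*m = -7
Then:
No Solution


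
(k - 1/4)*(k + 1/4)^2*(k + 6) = k^4 + 25*k^3/4 + 23*k^2/16 - 25*k/64 - 3/32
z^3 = z^3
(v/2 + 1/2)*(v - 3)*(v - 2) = v^3/2 - 2*v^2 + v/2 + 3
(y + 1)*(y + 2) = y^2 + 3*y + 2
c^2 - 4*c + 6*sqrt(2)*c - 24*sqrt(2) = (c - 4)*(c + 6*sqrt(2))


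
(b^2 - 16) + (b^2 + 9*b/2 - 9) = 2*b^2 + 9*b/2 - 25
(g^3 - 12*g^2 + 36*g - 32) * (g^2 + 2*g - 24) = g^5 - 10*g^4 - 12*g^3 + 328*g^2 - 928*g + 768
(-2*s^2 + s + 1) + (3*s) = -2*s^2 + 4*s + 1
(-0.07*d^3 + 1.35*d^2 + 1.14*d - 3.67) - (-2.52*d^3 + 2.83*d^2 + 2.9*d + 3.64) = 2.45*d^3 - 1.48*d^2 - 1.76*d - 7.31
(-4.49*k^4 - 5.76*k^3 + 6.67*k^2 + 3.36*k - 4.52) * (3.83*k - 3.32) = -17.1967*k^5 - 7.154*k^4 + 44.6693*k^3 - 9.2756*k^2 - 28.4668*k + 15.0064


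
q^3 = q^3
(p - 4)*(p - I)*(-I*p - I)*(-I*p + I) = -p^4 + 4*p^3 + I*p^3 + p^2 - 4*I*p^2 - 4*p - I*p + 4*I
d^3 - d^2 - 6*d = d*(d - 3)*(d + 2)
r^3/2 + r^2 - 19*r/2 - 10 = (r/2 + 1/2)*(r - 4)*(r + 5)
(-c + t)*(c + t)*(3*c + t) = -3*c^3 - c^2*t + 3*c*t^2 + t^3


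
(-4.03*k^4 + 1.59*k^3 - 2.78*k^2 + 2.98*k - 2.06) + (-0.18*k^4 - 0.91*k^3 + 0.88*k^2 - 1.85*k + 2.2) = -4.21*k^4 + 0.68*k^3 - 1.9*k^2 + 1.13*k + 0.14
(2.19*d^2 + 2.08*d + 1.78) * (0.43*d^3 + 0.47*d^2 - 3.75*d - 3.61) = 0.9417*d^5 + 1.9237*d^4 - 6.4695*d^3 - 14.8693*d^2 - 14.1838*d - 6.4258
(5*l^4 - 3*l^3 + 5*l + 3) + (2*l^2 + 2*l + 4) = 5*l^4 - 3*l^3 + 2*l^2 + 7*l + 7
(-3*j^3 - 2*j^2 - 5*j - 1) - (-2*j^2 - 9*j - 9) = -3*j^3 + 4*j + 8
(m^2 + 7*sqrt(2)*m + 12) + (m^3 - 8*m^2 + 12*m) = m^3 - 7*m^2 + 7*sqrt(2)*m + 12*m + 12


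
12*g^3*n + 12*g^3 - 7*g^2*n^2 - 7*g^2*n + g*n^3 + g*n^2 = (-4*g + n)*(-3*g + n)*(g*n + g)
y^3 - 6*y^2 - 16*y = y*(y - 8)*(y + 2)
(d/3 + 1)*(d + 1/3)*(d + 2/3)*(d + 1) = d^4/3 + 5*d^3/3 + 65*d^2/27 + 35*d/27 + 2/9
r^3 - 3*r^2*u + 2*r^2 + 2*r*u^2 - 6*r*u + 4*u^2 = (r + 2)*(r - 2*u)*(r - u)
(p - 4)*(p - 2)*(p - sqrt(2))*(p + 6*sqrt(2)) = p^4 - 6*p^3 + 5*sqrt(2)*p^3 - 30*sqrt(2)*p^2 - 4*p^2 + 40*sqrt(2)*p + 72*p - 96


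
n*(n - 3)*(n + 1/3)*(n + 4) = n^4 + 4*n^3/3 - 35*n^2/3 - 4*n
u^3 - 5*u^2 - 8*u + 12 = (u - 6)*(u - 1)*(u + 2)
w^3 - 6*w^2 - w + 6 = (w - 6)*(w - 1)*(w + 1)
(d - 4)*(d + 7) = d^2 + 3*d - 28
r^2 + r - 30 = (r - 5)*(r + 6)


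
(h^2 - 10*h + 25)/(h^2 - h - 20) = (h - 5)/(h + 4)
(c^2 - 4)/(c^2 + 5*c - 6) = (c^2 - 4)/(c^2 + 5*c - 6)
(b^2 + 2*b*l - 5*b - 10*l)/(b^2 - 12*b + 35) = (b + 2*l)/(b - 7)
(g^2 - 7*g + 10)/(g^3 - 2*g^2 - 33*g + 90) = (g - 2)/(g^2 + 3*g - 18)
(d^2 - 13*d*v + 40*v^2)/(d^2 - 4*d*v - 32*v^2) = (d - 5*v)/(d + 4*v)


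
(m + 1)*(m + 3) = m^2 + 4*m + 3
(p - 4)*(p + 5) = p^2 + p - 20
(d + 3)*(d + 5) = d^2 + 8*d + 15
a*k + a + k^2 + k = (a + k)*(k + 1)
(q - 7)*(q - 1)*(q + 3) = q^3 - 5*q^2 - 17*q + 21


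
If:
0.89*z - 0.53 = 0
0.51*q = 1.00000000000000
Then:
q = 1.96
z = 0.60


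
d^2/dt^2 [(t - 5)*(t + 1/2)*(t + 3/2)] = 6*t - 6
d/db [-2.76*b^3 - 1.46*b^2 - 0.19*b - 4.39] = -8.28*b^2 - 2.92*b - 0.19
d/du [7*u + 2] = 7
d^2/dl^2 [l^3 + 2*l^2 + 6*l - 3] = 6*l + 4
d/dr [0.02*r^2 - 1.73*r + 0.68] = 0.04*r - 1.73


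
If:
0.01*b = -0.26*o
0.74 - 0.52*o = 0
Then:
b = -37.00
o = 1.42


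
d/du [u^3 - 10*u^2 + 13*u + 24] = 3*u^2 - 20*u + 13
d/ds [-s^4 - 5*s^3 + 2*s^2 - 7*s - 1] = -4*s^3 - 15*s^2 + 4*s - 7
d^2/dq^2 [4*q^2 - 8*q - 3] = 8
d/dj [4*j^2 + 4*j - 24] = 8*j + 4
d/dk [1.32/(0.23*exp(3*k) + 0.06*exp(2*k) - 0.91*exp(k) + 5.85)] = (-0.9108*exp(2*k) - 0.1584*exp(k) + 1.2012)*exp(k)/(0.23*exp(3*k) + 0.06*exp(2*k) - 0.91*exp(k) + 5.85)^2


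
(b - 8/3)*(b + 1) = b^2 - 5*b/3 - 8/3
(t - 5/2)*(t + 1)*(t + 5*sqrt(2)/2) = t^3 - 3*t^2/2 + 5*sqrt(2)*t^2/2 - 15*sqrt(2)*t/4 - 5*t/2 - 25*sqrt(2)/4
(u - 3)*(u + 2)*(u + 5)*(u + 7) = u^4 + 11*u^3 + 17*u^2 - 107*u - 210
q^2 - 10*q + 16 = (q - 8)*(q - 2)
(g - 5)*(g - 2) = g^2 - 7*g + 10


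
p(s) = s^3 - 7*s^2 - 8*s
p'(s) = 3*s^2 - 14*s - 8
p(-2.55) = -41.70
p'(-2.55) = 47.21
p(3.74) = -75.52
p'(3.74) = -18.40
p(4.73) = -88.63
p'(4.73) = -7.10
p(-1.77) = -13.32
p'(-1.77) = 26.18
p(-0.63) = 2.01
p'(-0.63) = 2.01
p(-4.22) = -166.05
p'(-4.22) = 104.51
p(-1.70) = -11.54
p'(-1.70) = 24.47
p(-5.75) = -375.55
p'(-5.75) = 171.69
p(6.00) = -84.00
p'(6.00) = 16.00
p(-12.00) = -2640.00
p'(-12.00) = 592.00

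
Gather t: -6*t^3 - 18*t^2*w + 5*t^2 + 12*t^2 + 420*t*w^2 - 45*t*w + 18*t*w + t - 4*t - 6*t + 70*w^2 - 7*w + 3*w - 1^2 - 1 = -6*t^3 + t^2*(17 - 18*w) + t*(420*w^2 - 27*w - 9) + 70*w^2 - 4*w - 2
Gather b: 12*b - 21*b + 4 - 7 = -9*b - 3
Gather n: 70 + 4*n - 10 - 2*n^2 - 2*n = -2*n^2 + 2*n + 60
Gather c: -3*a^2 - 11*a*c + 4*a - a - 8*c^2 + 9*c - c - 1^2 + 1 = -3*a^2 + 3*a - 8*c^2 + c*(8 - 11*a)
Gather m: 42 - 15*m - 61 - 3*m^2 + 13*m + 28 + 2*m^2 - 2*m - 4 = -m^2 - 4*m + 5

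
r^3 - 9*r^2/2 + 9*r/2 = r*(r - 3)*(r - 3/2)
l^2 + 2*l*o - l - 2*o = (l - 1)*(l + 2*o)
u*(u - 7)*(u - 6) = u^3 - 13*u^2 + 42*u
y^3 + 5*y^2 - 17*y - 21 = (y - 3)*(y + 1)*(y + 7)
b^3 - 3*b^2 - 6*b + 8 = (b - 4)*(b - 1)*(b + 2)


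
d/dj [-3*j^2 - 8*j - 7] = -6*j - 8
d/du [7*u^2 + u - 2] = 14*u + 1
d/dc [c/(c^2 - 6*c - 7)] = (c^2 - 2*c*(c - 3) - 6*c - 7)/(-c^2 + 6*c + 7)^2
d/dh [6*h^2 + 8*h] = 12*h + 8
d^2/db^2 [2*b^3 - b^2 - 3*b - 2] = 12*b - 2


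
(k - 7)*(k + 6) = k^2 - k - 42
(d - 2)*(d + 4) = d^2 + 2*d - 8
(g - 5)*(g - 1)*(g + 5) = g^3 - g^2 - 25*g + 25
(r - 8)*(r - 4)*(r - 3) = r^3 - 15*r^2 + 68*r - 96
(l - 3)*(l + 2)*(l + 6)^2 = l^4 + 11*l^3 + 18*l^2 - 108*l - 216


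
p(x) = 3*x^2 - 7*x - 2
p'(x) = 6*x - 7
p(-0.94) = 7.23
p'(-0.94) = -12.64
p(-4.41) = 87.21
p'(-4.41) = -33.46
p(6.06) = 65.75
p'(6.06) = 29.36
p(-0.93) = 7.10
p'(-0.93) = -12.58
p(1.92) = -4.38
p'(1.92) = 4.52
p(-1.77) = 19.79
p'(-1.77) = -17.62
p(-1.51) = 15.41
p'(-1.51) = -16.06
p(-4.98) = 107.26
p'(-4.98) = -36.88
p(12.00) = 346.00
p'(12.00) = 65.00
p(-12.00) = 514.00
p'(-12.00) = -79.00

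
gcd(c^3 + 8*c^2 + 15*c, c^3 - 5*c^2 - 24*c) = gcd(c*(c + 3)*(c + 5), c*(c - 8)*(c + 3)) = c^2 + 3*c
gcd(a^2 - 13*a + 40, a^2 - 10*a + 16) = a - 8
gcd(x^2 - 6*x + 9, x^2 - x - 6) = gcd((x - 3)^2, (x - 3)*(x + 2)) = x - 3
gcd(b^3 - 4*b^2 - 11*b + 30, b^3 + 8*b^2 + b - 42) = b^2 + b - 6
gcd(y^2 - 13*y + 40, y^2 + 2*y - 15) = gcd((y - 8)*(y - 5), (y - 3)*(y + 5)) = 1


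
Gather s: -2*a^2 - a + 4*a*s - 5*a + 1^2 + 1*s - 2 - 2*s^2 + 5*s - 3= -2*a^2 - 6*a - 2*s^2 + s*(4*a + 6) - 4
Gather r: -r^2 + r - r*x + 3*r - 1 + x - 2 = -r^2 + r*(4 - x) + x - 3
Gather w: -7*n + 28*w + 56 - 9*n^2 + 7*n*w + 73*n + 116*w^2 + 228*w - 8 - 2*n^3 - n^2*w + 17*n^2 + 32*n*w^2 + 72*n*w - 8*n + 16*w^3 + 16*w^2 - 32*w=-2*n^3 + 8*n^2 + 58*n + 16*w^3 + w^2*(32*n + 132) + w*(-n^2 + 79*n + 224) + 48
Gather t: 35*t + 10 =35*t + 10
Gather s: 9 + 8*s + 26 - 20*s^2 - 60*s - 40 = -20*s^2 - 52*s - 5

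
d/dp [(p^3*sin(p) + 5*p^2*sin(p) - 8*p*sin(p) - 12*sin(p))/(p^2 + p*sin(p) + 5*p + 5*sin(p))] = ((p^2 + p*sin(p) + 5*p + 5*sin(p))*(p^3*cos(p) + 3*p^2*sin(p) + 5*p^2*cos(p) + 10*p*sin(p) - 8*p*cos(p) - 8*sin(p) - 12*cos(p)) + (-p^3 - 5*p^2 + 8*p + 12)*(p*cos(p) + 2*p + sin(p) + 5*cos(p) + 5)*sin(p))/((p + 5)^2*(p + sin(p))^2)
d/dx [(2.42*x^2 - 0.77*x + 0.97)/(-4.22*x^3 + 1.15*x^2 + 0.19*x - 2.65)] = (10.2124*x^4 - 6.4988*x^3 + 13.6255*x^2 - 15.057*x + 1.8562)/(17.8084*x^6 - 9.706*x^5 - 0.2811*x^4 + 22.803*x^3 - 6.0589*x^2 - 1.007*x + 7.0225)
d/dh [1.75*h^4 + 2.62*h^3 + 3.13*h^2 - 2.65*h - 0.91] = 7.0*h^3 + 7.86*h^2 + 6.26*h - 2.65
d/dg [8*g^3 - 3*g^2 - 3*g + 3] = 24*g^2 - 6*g - 3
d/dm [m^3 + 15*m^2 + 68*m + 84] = 3*m^2 + 30*m + 68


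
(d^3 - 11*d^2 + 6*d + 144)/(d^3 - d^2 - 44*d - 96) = (d - 6)/(d + 4)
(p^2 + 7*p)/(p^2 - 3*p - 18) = p*(p + 7)/(p^2 - 3*p - 18)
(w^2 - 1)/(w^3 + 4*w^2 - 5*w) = (w + 1)/(w*(w + 5))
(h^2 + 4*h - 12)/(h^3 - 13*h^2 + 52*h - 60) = (h + 6)/(h^2 - 11*h + 30)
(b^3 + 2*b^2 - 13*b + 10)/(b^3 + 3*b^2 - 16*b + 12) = (b + 5)/(b + 6)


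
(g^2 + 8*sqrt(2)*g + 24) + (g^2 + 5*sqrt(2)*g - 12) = 2*g^2 + 13*sqrt(2)*g + 12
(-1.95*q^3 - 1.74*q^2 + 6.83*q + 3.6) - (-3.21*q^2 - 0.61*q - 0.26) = -1.95*q^3 + 1.47*q^2 + 7.44*q + 3.86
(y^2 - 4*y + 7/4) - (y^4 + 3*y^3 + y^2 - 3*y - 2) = -y^4 - 3*y^3 - y + 15/4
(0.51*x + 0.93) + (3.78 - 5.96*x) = 4.71 - 5.45*x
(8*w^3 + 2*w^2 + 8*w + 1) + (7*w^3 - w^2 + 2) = 15*w^3 + w^2 + 8*w + 3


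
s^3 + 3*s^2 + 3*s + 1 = (s + 1)^3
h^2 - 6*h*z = h*(h - 6*z)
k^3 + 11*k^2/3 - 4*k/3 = k*(k - 1/3)*(k + 4)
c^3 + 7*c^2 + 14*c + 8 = (c + 1)*(c + 2)*(c + 4)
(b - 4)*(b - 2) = b^2 - 6*b + 8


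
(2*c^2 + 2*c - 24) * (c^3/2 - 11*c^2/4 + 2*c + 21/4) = c^5 - 9*c^4/2 - 27*c^3/2 + 161*c^2/2 - 75*c/2 - 126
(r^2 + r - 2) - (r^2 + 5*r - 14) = 12 - 4*r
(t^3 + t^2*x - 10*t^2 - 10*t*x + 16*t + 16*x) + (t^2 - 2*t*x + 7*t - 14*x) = t^3 + t^2*x - 9*t^2 - 12*t*x + 23*t + 2*x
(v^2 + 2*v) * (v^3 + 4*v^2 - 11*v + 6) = v^5 + 6*v^4 - 3*v^3 - 16*v^2 + 12*v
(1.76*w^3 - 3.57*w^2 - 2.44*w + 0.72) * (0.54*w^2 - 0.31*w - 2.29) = 0.9504*w^5 - 2.4734*w^4 - 4.2413*w^3 + 9.3205*w^2 + 5.3644*w - 1.6488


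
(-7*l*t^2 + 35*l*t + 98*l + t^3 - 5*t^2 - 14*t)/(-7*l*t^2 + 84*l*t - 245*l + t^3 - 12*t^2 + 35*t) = (t + 2)/(t - 5)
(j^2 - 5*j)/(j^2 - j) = (j - 5)/(j - 1)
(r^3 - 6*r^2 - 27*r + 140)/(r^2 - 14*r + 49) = (r^2 + r - 20)/(r - 7)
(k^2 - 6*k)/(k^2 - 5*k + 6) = k*(k - 6)/(k^2 - 5*k + 6)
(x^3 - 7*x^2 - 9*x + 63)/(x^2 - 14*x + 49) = (x^2 - 9)/(x - 7)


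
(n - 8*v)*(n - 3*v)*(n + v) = n^3 - 10*n^2*v + 13*n*v^2 + 24*v^3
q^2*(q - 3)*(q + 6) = q^4 + 3*q^3 - 18*q^2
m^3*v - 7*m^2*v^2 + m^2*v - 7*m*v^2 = m*(m - 7*v)*(m*v + v)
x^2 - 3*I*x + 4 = (x - 4*I)*(x + I)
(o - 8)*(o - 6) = o^2 - 14*o + 48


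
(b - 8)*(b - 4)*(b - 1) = b^3 - 13*b^2 + 44*b - 32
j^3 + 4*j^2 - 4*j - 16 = (j - 2)*(j + 2)*(j + 4)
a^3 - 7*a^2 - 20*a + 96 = (a - 8)*(a - 3)*(a + 4)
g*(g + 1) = g^2 + g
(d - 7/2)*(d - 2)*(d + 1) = d^3 - 9*d^2/2 + 3*d/2 + 7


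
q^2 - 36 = (q - 6)*(q + 6)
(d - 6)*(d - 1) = d^2 - 7*d + 6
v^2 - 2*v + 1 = (v - 1)^2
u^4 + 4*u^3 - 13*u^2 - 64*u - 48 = (u - 4)*(u + 1)*(u + 3)*(u + 4)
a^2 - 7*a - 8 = (a - 8)*(a + 1)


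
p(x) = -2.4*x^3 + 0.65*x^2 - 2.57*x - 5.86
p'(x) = -7.2*x^2 + 1.3*x - 2.57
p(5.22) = -342.93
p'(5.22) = -191.97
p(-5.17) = 356.45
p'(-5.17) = -201.74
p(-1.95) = 19.42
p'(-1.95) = -32.48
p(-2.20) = 28.50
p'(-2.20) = -40.28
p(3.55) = -114.17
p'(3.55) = -88.69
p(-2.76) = 56.64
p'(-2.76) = -61.00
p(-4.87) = 299.28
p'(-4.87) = -179.66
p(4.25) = -189.28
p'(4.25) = -127.10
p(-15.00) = 8278.94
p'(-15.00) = -1642.07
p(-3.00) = 72.50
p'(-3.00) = -71.27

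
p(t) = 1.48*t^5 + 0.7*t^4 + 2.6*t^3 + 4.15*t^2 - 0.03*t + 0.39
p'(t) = 7.4*t^4 + 2.8*t^3 + 7.8*t^2 + 8.3*t - 0.03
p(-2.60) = -161.03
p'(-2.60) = 320.07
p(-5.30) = -5906.92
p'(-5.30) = 5597.18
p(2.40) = 201.24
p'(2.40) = 349.04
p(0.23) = 0.64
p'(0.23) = 2.35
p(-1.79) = -21.18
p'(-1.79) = 70.02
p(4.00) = 1927.79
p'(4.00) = 2231.57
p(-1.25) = -0.97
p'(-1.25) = 14.38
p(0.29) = 0.80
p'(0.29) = 3.15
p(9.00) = 94216.89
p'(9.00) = 51299.07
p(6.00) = 13126.89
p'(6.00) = 10525.77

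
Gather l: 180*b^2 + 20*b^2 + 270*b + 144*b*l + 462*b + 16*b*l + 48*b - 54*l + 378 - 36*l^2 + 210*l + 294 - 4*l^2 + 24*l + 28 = 200*b^2 + 780*b - 40*l^2 + l*(160*b + 180) + 700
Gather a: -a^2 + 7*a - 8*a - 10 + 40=-a^2 - a + 30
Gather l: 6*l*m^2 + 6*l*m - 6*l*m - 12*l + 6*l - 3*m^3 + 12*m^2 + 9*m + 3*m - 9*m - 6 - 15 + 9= l*(6*m^2 - 6) - 3*m^3 + 12*m^2 + 3*m - 12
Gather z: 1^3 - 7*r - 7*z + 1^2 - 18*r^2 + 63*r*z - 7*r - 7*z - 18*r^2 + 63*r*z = -36*r^2 - 14*r + z*(126*r - 14) + 2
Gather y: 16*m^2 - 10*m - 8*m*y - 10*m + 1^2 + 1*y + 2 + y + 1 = 16*m^2 - 20*m + y*(2 - 8*m) + 4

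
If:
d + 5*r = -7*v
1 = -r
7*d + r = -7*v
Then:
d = -2/3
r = -1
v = 17/21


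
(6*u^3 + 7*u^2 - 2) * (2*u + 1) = 12*u^4 + 20*u^3 + 7*u^2 - 4*u - 2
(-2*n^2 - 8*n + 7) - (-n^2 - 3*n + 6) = -n^2 - 5*n + 1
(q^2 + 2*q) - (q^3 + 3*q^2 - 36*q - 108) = -q^3 - 2*q^2 + 38*q + 108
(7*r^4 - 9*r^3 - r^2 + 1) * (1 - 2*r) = -14*r^5 + 25*r^4 - 7*r^3 - r^2 - 2*r + 1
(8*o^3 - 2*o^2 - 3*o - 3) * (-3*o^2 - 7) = -24*o^5 + 6*o^4 - 47*o^3 + 23*o^2 + 21*o + 21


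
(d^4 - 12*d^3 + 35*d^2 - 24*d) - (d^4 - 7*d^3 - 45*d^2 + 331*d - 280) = -5*d^3 + 80*d^2 - 355*d + 280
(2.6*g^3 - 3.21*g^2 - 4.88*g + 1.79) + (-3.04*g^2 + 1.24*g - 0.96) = 2.6*g^3 - 6.25*g^2 - 3.64*g + 0.83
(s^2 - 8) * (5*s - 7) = 5*s^3 - 7*s^2 - 40*s + 56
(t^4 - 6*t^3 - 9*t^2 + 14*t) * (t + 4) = t^5 - 2*t^4 - 33*t^3 - 22*t^2 + 56*t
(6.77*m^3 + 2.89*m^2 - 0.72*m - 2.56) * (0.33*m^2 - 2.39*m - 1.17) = 2.2341*m^5 - 15.2266*m^4 - 15.0656*m^3 - 2.5053*m^2 + 6.9608*m + 2.9952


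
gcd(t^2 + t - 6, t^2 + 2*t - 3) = t + 3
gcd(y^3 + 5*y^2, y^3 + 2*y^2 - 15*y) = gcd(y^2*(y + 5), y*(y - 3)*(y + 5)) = y^2 + 5*y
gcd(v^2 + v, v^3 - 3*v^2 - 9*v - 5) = v + 1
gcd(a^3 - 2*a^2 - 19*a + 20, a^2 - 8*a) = 1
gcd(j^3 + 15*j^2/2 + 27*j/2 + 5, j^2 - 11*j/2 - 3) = j + 1/2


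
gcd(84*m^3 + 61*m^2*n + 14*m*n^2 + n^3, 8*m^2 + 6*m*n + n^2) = 4*m + n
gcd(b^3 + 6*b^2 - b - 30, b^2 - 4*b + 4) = b - 2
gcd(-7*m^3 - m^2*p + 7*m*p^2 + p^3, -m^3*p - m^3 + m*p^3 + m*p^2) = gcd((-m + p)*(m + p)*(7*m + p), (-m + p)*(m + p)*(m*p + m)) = -m^2 + p^2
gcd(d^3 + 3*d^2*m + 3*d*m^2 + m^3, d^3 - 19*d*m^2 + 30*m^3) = 1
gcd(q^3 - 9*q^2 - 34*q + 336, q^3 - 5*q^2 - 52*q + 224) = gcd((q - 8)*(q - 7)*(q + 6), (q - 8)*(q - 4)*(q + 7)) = q - 8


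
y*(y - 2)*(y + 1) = y^3 - y^2 - 2*y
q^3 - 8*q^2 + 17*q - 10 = (q - 5)*(q - 2)*(q - 1)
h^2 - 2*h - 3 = (h - 3)*(h + 1)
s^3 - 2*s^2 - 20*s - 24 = (s - 6)*(s + 2)^2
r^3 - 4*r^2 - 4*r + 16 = (r - 4)*(r - 2)*(r + 2)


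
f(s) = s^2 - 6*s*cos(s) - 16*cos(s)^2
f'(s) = 6*s*sin(s) + 2*s + 32*sin(s)*cos(s) - 6*cos(s)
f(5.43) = 1.14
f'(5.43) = -33.48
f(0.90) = -8.73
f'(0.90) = 17.88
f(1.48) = 1.25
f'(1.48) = 14.15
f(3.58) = 19.15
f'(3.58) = 15.77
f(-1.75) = 0.68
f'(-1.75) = 13.51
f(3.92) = 24.00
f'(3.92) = 11.60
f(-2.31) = -11.26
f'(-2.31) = 25.60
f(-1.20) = 1.95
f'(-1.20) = -8.67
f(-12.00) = 193.36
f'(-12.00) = -53.21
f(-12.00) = 193.36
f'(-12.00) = -53.21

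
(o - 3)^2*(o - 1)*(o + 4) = o^4 - 3*o^3 - 13*o^2 + 51*o - 36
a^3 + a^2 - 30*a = a*(a - 5)*(a + 6)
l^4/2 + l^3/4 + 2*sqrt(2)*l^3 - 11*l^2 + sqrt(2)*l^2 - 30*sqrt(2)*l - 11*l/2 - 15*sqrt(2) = (l/2 + sqrt(2))*(l + 1/2)*(l - 3*sqrt(2))*(l + 5*sqrt(2))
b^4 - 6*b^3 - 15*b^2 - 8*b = b*(b - 8)*(b + 1)^2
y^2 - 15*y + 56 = (y - 8)*(y - 7)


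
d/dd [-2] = 0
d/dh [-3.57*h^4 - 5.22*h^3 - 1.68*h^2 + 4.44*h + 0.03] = -14.28*h^3 - 15.66*h^2 - 3.36*h + 4.44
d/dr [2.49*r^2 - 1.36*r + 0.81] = 4.98*r - 1.36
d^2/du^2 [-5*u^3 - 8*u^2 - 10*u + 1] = -30*u - 16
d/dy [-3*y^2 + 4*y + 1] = 4 - 6*y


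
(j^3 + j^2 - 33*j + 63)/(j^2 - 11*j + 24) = (j^2 + 4*j - 21)/(j - 8)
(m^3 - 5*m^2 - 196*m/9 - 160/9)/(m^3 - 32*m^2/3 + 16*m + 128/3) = (m + 5/3)/(m - 4)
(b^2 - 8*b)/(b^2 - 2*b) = (b - 8)/(b - 2)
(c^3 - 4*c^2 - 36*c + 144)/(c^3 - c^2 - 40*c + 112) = (c^2 - 36)/(c^2 + 3*c - 28)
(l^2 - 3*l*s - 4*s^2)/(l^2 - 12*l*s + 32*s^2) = (-l - s)/(-l + 8*s)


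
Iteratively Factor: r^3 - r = (r + 1)*(r^2 - r) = (r - 1)*(r + 1)*(r)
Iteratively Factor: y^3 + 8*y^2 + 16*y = (y + 4)*(y^2 + 4*y) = (y + 4)^2*(y)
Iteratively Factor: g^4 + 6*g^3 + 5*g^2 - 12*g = (g + 4)*(g^3 + 2*g^2 - 3*g) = g*(g + 4)*(g^2 + 2*g - 3) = g*(g - 1)*(g + 4)*(g + 3)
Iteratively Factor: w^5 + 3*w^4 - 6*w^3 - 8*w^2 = (w + 1)*(w^4 + 2*w^3 - 8*w^2) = w*(w + 1)*(w^3 + 2*w^2 - 8*w) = w^2*(w + 1)*(w^2 + 2*w - 8) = w^2*(w + 1)*(w + 4)*(w - 2)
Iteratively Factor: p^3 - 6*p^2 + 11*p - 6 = (p - 2)*(p^2 - 4*p + 3) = (p - 2)*(p - 1)*(p - 3)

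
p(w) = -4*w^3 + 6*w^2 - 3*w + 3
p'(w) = -12*w^2 + 12*w - 3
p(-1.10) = 18.88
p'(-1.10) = -30.72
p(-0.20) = 3.87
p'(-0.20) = -5.88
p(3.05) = -63.83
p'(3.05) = -78.03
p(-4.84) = 611.59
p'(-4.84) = -342.19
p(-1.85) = 54.41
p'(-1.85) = -66.27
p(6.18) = -730.50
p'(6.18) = -387.15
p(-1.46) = 32.62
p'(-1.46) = -46.10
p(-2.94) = 165.33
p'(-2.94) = -142.00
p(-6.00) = 1101.00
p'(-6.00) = -507.00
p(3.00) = -60.00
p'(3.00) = -75.00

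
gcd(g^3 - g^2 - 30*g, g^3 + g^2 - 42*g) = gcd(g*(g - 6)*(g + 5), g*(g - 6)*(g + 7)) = g^2 - 6*g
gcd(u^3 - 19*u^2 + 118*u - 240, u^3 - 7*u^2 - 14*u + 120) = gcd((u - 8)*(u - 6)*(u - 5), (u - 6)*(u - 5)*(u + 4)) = u^2 - 11*u + 30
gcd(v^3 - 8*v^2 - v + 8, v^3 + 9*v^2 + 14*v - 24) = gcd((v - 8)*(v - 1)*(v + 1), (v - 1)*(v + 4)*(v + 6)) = v - 1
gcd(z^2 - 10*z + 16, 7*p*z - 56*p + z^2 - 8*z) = z - 8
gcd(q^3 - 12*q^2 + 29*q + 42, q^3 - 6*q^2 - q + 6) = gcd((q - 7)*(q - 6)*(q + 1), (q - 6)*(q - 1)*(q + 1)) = q^2 - 5*q - 6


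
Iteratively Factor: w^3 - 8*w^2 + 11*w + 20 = (w - 5)*(w^2 - 3*w - 4) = (w - 5)*(w - 4)*(w + 1)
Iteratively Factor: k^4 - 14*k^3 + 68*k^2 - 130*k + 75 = (k - 3)*(k^3 - 11*k^2 + 35*k - 25) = (k - 3)*(k - 1)*(k^2 - 10*k + 25) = (k - 5)*(k - 3)*(k - 1)*(k - 5)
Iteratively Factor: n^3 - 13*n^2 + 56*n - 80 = (n - 5)*(n^2 - 8*n + 16) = (n - 5)*(n - 4)*(n - 4)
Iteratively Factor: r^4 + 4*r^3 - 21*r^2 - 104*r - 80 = (r + 4)*(r^3 - 21*r - 20) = (r - 5)*(r + 4)*(r^2 + 5*r + 4) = (r - 5)*(r + 1)*(r + 4)*(r + 4)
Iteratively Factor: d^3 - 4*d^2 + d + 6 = (d + 1)*(d^2 - 5*d + 6) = (d - 3)*(d + 1)*(d - 2)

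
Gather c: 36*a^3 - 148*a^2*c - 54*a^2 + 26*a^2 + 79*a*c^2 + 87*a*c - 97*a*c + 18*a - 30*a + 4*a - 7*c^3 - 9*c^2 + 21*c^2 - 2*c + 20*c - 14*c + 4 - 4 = 36*a^3 - 28*a^2 - 8*a - 7*c^3 + c^2*(79*a + 12) + c*(-148*a^2 - 10*a + 4)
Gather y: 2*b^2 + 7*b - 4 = 2*b^2 + 7*b - 4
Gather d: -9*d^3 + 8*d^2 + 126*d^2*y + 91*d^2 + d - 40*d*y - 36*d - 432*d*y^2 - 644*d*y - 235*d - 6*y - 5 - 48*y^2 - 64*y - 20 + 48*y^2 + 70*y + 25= -9*d^3 + d^2*(126*y + 99) + d*(-432*y^2 - 684*y - 270)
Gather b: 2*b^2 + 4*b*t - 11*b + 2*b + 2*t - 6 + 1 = 2*b^2 + b*(4*t - 9) + 2*t - 5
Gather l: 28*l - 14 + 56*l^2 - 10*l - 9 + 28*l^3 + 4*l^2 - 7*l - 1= 28*l^3 + 60*l^2 + 11*l - 24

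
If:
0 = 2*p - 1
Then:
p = 1/2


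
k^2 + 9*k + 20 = (k + 4)*(k + 5)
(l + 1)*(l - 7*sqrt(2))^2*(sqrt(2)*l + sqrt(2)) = sqrt(2)*l^4 - 28*l^3 + 2*sqrt(2)*l^3 - 56*l^2 + 99*sqrt(2)*l^2 - 28*l + 196*sqrt(2)*l + 98*sqrt(2)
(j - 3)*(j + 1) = j^2 - 2*j - 3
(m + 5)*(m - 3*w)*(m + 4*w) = m^3 + m^2*w + 5*m^2 - 12*m*w^2 + 5*m*w - 60*w^2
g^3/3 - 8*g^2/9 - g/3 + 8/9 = (g/3 + 1/3)*(g - 8/3)*(g - 1)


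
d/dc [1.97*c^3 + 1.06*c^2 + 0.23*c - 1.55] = 5.91*c^2 + 2.12*c + 0.23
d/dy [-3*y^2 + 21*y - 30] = 21 - 6*y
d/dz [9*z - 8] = 9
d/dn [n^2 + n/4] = 2*n + 1/4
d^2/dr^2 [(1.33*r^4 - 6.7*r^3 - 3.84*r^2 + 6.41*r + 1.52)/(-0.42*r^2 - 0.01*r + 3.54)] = (-0.469223999999999*r^6 - 0.0335160000000023*r^5 + 11.863866*r^4 + 18.384068*r^3 - 168.780312*r^2 + 446.549688*r + 91.268684)/(0.074088*r^6 + 0.005292*r^5 - 1.873242*r^4 - 0.089207*r^3 + 15.788754*r^2 + 0.375948*r - 44.361864)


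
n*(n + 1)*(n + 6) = n^3 + 7*n^2 + 6*n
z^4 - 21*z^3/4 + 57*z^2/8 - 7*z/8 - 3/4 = (z - 3)*(z - 2)*(z - 1/2)*(z + 1/4)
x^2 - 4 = (x - 2)*(x + 2)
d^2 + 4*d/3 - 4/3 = (d - 2/3)*(d + 2)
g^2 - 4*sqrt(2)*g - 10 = (g - 5*sqrt(2))*(g + sqrt(2))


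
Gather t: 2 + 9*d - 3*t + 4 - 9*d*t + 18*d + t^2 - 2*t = 27*d + t^2 + t*(-9*d - 5) + 6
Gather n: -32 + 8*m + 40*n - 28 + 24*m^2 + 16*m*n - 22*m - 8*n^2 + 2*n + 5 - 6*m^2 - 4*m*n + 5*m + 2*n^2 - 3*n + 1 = 18*m^2 - 9*m - 6*n^2 + n*(12*m + 39) - 54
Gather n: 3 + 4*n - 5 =4*n - 2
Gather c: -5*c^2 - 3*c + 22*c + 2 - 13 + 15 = -5*c^2 + 19*c + 4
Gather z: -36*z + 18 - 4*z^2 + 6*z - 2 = -4*z^2 - 30*z + 16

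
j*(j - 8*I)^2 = j^3 - 16*I*j^2 - 64*j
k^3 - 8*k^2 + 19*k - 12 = (k - 4)*(k - 3)*(k - 1)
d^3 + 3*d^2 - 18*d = d*(d - 3)*(d + 6)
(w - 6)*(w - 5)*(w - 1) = w^3 - 12*w^2 + 41*w - 30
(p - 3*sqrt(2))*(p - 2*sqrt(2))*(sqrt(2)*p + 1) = sqrt(2)*p^3 - 9*p^2 + 7*sqrt(2)*p + 12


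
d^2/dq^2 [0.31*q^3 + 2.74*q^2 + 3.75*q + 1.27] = 1.86*q + 5.48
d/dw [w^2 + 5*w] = 2*w + 5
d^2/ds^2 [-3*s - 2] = 0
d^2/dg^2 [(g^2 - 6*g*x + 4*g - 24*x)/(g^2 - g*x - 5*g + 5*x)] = 2*((-2*g + x + 5)^2*(g^2 - 6*g*x + 4*g - 24*x) + (g^2 - g*x - 5*g + 5*x)^2 + (g^2 - g*x - 5*g + 5*x)*(-g^2 + 6*g*x - 4*g + 24*x + 2*(-2*g + x + 5)*(g - 3*x + 2)))/(g^2 - g*x - 5*g + 5*x)^3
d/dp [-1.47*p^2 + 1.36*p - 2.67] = 1.36 - 2.94*p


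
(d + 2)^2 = d^2 + 4*d + 4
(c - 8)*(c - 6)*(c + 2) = c^3 - 12*c^2 + 20*c + 96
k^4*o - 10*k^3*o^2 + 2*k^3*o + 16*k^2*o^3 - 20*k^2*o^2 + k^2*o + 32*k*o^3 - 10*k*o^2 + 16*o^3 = (k + 1)*(k - 8*o)*(k - 2*o)*(k*o + o)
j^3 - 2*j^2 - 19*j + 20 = (j - 5)*(j - 1)*(j + 4)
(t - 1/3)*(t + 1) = t^2 + 2*t/3 - 1/3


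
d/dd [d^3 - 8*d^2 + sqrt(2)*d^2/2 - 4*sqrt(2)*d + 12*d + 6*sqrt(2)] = 3*d^2 - 16*d + sqrt(2)*d - 4*sqrt(2) + 12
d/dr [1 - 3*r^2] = -6*r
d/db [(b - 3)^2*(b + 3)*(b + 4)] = 4*b^3 + 3*b^2 - 42*b - 9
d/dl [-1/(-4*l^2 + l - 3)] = (1 - 8*l)/(4*l^2 - l + 3)^2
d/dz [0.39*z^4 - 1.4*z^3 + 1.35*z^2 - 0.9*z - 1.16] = 1.56*z^3 - 4.2*z^2 + 2.7*z - 0.9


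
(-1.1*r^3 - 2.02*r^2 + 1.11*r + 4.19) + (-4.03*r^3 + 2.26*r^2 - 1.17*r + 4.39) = -5.13*r^3 + 0.24*r^2 - 0.0599999999999998*r + 8.58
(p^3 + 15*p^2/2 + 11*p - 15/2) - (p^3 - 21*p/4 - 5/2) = 15*p^2/2 + 65*p/4 - 5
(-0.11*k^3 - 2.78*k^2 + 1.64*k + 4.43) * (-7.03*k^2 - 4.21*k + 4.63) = 0.7733*k^5 + 20.0065*k^4 - 0.3347*k^3 - 50.9187*k^2 - 11.0571*k + 20.5109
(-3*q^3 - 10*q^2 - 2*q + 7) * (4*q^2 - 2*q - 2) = -12*q^5 - 34*q^4 + 18*q^3 + 52*q^2 - 10*q - 14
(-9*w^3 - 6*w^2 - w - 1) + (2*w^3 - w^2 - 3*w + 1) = -7*w^3 - 7*w^2 - 4*w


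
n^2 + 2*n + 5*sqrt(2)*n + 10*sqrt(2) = (n + 2)*(n + 5*sqrt(2))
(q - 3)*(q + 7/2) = q^2 + q/2 - 21/2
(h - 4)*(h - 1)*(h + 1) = h^3 - 4*h^2 - h + 4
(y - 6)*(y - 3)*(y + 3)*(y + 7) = y^4 + y^3 - 51*y^2 - 9*y + 378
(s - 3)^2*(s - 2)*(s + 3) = s^4 - 5*s^3 - 3*s^2 + 45*s - 54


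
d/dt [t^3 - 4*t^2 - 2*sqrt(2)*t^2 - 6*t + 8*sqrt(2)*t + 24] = 3*t^2 - 8*t - 4*sqrt(2)*t - 6 + 8*sqrt(2)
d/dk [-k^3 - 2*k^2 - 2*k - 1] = -3*k^2 - 4*k - 2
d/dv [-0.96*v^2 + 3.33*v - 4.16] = 3.33 - 1.92*v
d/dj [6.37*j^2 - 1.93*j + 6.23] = 12.74*j - 1.93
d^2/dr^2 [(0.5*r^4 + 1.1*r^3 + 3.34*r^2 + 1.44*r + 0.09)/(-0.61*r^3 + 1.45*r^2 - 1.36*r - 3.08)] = (-5.704428*r^6 + 13.812816*r^5 + 56.514756*r^4 + 24.882736*r^3 - 143.18079*r^2 - 99.117048*r - 52.442216)/(0.226981*r^9 - 1.618635*r^8 + 5.365743*r^7 - 6.827941*r^6 - 4.382592*r^5 + 26.712348*r^4 - 16.566992*r^3 - 24.175536*r^2 + 38.704512*r + 29.218112)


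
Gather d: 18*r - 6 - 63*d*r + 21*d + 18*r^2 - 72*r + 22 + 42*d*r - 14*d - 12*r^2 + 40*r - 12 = d*(7 - 21*r) + 6*r^2 - 14*r + 4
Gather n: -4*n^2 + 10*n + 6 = -4*n^2 + 10*n + 6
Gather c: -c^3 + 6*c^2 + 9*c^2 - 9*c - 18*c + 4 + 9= -c^3 + 15*c^2 - 27*c + 13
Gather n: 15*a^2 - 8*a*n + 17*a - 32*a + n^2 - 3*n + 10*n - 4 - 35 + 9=15*a^2 - 15*a + n^2 + n*(7 - 8*a) - 30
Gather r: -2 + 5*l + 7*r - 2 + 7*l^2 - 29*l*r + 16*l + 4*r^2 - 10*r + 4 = 7*l^2 + 21*l + 4*r^2 + r*(-29*l - 3)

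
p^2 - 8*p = p*(p - 8)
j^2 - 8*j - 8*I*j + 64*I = (j - 8)*(j - 8*I)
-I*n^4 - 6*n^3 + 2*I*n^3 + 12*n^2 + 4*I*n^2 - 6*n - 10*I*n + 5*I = (n - 1)*(n - 5*I)*(n - I)*(-I*n + I)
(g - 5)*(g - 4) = g^2 - 9*g + 20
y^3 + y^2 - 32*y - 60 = (y - 6)*(y + 2)*(y + 5)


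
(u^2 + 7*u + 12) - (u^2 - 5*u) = 12*u + 12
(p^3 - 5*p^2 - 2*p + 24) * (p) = p^4 - 5*p^3 - 2*p^2 + 24*p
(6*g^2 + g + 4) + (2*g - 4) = 6*g^2 + 3*g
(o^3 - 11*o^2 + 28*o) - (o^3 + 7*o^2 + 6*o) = -18*o^2 + 22*o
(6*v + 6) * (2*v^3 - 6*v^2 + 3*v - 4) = 12*v^4 - 24*v^3 - 18*v^2 - 6*v - 24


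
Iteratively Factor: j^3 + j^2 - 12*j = (j)*(j^2 + j - 12) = j*(j - 3)*(j + 4)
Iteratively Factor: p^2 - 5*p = (p - 5)*(p)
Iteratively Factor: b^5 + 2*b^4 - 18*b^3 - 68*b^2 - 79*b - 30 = (b + 1)*(b^4 + b^3 - 19*b^2 - 49*b - 30) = (b + 1)^2*(b^3 - 19*b - 30) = (b + 1)^2*(b + 2)*(b^2 - 2*b - 15) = (b + 1)^2*(b + 2)*(b + 3)*(b - 5)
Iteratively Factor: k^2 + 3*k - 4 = (k - 1)*(k + 4)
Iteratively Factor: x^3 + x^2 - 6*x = (x + 3)*(x^2 - 2*x) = x*(x + 3)*(x - 2)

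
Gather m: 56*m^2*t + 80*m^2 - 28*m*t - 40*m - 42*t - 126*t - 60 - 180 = m^2*(56*t + 80) + m*(-28*t - 40) - 168*t - 240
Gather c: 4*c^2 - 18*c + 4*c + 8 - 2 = 4*c^2 - 14*c + 6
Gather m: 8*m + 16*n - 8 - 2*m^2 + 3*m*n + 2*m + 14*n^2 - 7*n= -2*m^2 + m*(3*n + 10) + 14*n^2 + 9*n - 8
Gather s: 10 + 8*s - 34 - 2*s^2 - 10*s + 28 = -2*s^2 - 2*s + 4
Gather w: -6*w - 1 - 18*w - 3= -24*w - 4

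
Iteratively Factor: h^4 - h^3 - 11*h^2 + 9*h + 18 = (h - 2)*(h^3 + h^2 - 9*h - 9) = (h - 2)*(h + 3)*(h^2 - 2*h - 3) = (h - 2)*(h + 1)*(h + 3)*(h - 3)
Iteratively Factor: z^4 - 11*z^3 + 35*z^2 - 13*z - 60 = (z + 1)*(z^3 - 12*z^2 + 47*z - 60) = (z - 4)*(z + 1)*(z^2 - 8*z + 15) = (z - 5)*(z - 4)*(z + 1)*(z - 3)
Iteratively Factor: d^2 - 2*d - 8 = (d + 2)*(d - 4)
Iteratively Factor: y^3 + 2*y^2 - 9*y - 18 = (y + 2)*(y^2 - 9) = (y - 3)*(y + 2)*(y + 3)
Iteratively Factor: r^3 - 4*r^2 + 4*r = (r - 2)*(r^2 - 2*r) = r*(r - 2)*(r - 2)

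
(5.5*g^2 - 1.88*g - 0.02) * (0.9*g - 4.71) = 4.95*g^3 - 27.597*g^2 + 8.8368*g + 0.0942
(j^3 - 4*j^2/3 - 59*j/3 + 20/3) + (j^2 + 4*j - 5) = j^3 - j^2/3 - 47*j/3 + 5/3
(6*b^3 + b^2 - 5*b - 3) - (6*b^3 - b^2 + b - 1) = 2*b^2 - 6*b - 2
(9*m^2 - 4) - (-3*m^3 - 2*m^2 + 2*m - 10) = 3*m^3 + 11*m^2 - 2*m + 6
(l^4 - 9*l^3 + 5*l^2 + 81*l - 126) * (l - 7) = l^5 - 16*l^4 + 68*l^3 + 46*l^2 - 693*l + 882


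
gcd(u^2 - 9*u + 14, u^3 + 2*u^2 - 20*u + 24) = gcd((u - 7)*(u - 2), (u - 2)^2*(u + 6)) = u - 2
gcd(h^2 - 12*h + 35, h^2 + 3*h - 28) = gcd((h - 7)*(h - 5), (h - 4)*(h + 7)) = 1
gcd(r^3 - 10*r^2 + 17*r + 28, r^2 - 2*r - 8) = r - 4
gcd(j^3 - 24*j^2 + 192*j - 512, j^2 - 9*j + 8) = j - 8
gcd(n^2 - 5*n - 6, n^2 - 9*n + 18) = n - 6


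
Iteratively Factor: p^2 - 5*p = (p - 5)*(p)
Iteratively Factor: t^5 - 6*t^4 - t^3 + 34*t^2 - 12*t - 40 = (t + 2)*(t^4 - 8*t^3 + 15*t^2 + 4*t - 20) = (t + 1)*(t + 2)*(t^3 - 9*t^2 + 24*t - 20) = (t - 2)*(t + 1)*(t + 2)*(t^2 - 7*t + 10) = (t - 5)*(t - 2)*(t + 1)*(t + 2)*(t - 2)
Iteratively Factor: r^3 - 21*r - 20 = (r + 4)*(r^2 - 4*r - 5) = (r - 5)*(r + 4)*(r + 1)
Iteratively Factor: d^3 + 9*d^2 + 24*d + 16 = (d + 4)*(d^2 + 5*d + 4) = (d + 1)*(d + 4)*(d + 4)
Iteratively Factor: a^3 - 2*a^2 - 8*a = (a)*(a^2 - 2*a - 8) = a*(a + 2)*(a - 4)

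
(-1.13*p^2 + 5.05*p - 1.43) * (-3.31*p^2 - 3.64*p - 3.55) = 3.7403*p^4 - 12.6023*p^3 - 9.6372*p^2 - 12.7223*p + 5.0765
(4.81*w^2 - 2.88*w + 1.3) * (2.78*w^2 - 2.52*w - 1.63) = 13.3718*w^4 - 20.1276*w^3 + 3.0313*w^2 + 1.4184*w - 2.119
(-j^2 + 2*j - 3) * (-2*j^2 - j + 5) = 2*j^4 - 3*j^3 - j^2 + 13*j - 15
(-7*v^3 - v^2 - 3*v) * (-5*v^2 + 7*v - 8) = 35*v^5 - 44*v^4 + 64*v^3 - 13*v^2 + 24*v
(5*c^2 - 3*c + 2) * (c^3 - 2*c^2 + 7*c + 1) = 5*c^5 - 13*c^4 + 43*c^3 - 20*c^2 + 11*c + 2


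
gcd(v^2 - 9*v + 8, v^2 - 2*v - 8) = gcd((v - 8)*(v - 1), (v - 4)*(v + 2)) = 1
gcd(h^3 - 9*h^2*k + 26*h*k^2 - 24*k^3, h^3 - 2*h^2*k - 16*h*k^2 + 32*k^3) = h^2 - 6*h*k + 8*k^2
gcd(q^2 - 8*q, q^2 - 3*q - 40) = q - 8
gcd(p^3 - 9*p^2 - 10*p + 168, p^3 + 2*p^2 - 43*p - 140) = p^2 - 3*p - 28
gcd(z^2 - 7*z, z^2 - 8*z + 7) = z - 7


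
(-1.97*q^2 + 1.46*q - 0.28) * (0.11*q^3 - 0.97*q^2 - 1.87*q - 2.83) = -0.2167*q^5 + 2.0715*q^4 + 2.2369*q^3 + 3.1165*q^2 - 3.6082*q + 0.7924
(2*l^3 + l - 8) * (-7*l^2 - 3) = -14*l^5 - 13*l^3 + 56*l^2 - 3*l + 24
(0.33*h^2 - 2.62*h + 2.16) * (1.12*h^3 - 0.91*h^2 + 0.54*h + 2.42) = 0.3696*h^5 - 3.2347*h^4 + 4.9816*h^3 - 2.5818*h^2 - 5.174*h + 5.2272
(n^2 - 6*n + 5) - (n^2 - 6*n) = 5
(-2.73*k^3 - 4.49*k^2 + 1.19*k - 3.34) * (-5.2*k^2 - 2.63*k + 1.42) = 14.196*k^5 + 30.5279*k^4 + 1.7441*k^3 + 7.8625*k^2 + 10.474*k - 4.7428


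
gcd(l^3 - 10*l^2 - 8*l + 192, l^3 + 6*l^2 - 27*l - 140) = l + 4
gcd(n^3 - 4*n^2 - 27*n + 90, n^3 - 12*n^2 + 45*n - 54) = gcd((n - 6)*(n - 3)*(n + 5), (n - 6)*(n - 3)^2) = n^2 - 9*n + 18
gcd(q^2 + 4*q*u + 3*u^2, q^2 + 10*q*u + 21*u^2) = q + 3*u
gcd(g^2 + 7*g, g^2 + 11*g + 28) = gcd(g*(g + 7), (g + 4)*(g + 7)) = g + 7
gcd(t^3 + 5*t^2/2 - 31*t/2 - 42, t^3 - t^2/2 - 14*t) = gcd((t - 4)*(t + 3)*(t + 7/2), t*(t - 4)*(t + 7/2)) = t^2 - t/2 - 14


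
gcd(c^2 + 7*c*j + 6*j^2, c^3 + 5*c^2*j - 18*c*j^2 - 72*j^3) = c + 6*j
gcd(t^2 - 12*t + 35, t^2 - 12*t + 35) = t^2 - 12*t + 35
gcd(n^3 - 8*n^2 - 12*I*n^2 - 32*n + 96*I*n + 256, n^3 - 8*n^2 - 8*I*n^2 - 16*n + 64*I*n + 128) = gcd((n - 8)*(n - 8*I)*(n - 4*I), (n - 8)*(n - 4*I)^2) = n^2 + n*(-8 - 4*I) + 32*I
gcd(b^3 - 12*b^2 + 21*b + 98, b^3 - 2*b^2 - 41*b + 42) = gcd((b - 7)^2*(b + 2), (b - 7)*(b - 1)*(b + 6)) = b - 7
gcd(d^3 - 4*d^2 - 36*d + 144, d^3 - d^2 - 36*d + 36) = d^2 - 36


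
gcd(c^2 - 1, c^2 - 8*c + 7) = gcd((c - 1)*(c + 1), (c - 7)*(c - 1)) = c - 1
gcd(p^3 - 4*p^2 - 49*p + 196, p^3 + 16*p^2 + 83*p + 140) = p + 7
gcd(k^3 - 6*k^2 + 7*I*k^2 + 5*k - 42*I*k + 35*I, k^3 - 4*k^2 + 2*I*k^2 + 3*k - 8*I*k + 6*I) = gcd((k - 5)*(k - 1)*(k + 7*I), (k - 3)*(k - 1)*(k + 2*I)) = k - 1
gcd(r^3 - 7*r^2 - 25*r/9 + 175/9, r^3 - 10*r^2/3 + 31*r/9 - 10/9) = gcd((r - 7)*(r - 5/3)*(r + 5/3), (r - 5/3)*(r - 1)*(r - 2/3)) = r - 5/3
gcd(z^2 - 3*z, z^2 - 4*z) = z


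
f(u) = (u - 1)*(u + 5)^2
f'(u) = (u - 1)*(2*u + 10) + (u + 5)^2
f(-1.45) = -30.88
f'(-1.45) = -4.79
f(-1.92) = -27.70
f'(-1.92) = -8.50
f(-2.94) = -16.72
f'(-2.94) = -11.99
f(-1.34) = -31.35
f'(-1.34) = -3.73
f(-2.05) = -26.54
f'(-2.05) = -9.29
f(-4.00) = -5.00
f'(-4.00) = -9.00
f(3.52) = 182.93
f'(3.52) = 115.53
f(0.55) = -13.86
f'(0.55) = 25.81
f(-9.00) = -160.00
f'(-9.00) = 96.00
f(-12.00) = -637.00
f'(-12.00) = 231.00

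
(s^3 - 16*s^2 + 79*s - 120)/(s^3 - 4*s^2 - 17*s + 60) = (s - 8)/(s + 4)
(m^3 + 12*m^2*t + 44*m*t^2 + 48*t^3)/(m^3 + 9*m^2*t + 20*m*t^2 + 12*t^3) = (m + 4*t)/(m + t)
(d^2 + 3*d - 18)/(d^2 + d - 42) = (d^2 + 3*d - 18)/(d^2 + d - 42)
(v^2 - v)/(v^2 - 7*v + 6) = v/(v - 6)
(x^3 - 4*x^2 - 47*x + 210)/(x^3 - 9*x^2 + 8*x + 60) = (x + 7)/(x + 2)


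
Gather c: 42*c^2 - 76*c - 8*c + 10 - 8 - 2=42*c^2 - 84*c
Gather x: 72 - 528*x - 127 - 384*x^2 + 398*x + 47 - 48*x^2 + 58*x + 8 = -432*x^2 - 72*x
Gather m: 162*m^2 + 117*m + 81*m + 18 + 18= 162*m^2 + 198*m + 36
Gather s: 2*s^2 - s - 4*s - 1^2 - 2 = 2*s^2 - 5*s - 3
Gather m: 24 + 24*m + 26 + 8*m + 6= 32*m + 56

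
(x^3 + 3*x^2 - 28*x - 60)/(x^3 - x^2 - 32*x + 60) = (x + 2)/(x - 2)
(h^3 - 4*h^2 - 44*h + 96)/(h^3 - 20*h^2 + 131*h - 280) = (h^2 + 4*h - 12)/(h^2 - 12*h + 35)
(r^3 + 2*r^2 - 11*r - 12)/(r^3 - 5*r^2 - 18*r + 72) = (r + 1)/(r - 6)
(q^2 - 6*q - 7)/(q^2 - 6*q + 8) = (q^2 - 6*q - 7)/(q^2 - 6*q + 8)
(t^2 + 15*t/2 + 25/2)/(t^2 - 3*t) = (2*t^2 + 15*t + 25)/(2*t*(t - 3))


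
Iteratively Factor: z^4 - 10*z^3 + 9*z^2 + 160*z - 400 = (z + 4)*(z^3 - 14*z^2 + 65*z - 100) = (z - 5)*(z + 4)*(z^2 - 9*z + 20) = (z - 5)^2*(z + 4)*(z - 4)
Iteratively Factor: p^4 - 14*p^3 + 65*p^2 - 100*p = (p - 5)*(p^3 - 9*p^2 + 20*p) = (p - 5)*(p - 4)*(p^2 - 5*p) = (p - 5)^2*(p - 4)*(p)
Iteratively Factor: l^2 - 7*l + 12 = (l - 4)*(l - 3)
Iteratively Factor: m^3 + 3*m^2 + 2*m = (m)*(m^2 + 3*m + 2) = m*(m + 1)*(m + 2)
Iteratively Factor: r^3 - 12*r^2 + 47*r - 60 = (r - 3)*(r^2 - 9*r + 20) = (r - 5)*(r - 3)*(r - 4)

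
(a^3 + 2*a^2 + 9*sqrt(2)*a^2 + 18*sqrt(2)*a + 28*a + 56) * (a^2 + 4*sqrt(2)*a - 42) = a^5 + 2*a^4 + 13*sqrt(2)*a^4 + 26*sqrt(2)*a^3 + 58*a^3 - 266*sqrt(2)*a^2 + 116*a^2 - 1176*a - 532*sqrt(2)*a - 2352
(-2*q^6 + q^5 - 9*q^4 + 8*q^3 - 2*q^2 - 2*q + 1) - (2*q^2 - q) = -2*q^6 + q^5 - 9*q^4 + 8*q^3 - 4*q^2 - q + 1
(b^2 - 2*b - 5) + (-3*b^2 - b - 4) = -2*b^2 - 3*b - 9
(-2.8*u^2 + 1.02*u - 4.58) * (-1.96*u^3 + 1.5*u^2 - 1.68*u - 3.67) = 5.488*u^5 - 6.1992*u^4 + 15.2108*u^3 + 1.6924*u^2 + 3.951*u + 16.8086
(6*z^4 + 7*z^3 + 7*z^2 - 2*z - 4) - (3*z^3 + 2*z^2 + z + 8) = 6*z^4 + 4*z^3 + 5*z^2 - 3*z - 12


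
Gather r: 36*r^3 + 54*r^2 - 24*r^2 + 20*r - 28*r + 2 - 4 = 36*r^3 + 30*r^2 - 8*r - 2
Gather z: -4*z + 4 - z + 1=5 - 5*z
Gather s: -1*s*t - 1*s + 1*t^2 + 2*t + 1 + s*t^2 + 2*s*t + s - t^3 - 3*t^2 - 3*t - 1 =s*(t^2 + t) - t^3 - 2*t^2 - t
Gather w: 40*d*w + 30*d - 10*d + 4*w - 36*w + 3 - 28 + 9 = 20*d + w*(40*d - 32) - 16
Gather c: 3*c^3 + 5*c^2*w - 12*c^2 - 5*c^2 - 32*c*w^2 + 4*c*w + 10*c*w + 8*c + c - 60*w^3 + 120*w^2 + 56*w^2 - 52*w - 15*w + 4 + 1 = 3*c^3 + c^2*(5*w - 17) + c*(-32*w^2 + 14*w + 9) - 60*w^3 + 176*w^2 - 67*w + 5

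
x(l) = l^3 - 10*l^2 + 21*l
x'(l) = 3*l^2 - 20*l + 21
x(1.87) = 10.84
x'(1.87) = -5.91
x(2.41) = 6.53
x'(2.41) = -9.78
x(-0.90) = -27.73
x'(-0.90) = 41.43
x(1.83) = 11.07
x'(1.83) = -5.55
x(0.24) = 4.48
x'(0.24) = 16.37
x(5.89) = -18.89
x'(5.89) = 7.28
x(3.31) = -3.79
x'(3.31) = -12.33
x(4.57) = -17.44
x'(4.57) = -7.75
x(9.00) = 108.00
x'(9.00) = 84.00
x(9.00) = 108.00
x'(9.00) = 84.00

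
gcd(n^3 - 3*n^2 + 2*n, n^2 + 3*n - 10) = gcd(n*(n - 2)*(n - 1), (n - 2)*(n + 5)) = n - 2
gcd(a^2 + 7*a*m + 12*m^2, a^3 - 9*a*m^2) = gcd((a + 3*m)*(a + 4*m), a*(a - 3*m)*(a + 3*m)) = a + 3*m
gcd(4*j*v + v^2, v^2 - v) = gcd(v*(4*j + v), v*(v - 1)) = v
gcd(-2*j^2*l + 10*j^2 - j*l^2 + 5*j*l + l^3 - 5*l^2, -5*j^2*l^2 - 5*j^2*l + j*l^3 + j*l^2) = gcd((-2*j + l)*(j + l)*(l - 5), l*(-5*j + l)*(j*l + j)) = 1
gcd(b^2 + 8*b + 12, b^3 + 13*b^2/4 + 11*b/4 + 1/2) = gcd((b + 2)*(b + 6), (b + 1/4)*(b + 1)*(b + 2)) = b + 2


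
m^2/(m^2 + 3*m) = m/(m + 3)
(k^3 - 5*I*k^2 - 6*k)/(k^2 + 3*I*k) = (k^2 - 5*I*k - 6)/(k + 3*I)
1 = 1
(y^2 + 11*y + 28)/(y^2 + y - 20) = (y^2 + 11*y + 28)/(y^2 + y - 20)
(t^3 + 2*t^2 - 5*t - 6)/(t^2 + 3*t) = t - 1 - 2/t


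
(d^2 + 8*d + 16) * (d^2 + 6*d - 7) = d^4 + 14*d^3 + 57*d^2 + 40*d - 112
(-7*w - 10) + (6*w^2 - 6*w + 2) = 6*w^2 - 13*w - 8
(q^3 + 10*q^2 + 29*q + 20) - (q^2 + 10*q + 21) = q^3 + 9*q^2 + 19*q - 1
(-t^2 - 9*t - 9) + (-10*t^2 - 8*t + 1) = -11*t^2 - 17*t - 8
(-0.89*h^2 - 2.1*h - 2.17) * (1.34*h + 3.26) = -1.1926*h^3 - 5.7154*h^2 - 9.7538*h - 7.0742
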